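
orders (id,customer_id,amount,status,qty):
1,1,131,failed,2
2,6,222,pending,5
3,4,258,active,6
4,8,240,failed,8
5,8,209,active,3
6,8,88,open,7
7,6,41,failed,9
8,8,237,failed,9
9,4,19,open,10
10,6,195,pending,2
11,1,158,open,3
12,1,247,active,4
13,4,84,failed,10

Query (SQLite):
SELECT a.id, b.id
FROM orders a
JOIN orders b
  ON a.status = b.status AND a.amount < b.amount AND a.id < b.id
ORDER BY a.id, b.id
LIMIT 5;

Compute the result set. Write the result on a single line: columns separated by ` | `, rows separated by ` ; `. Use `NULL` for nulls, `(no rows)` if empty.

Pairs (a,b) with same status, a.amount < b.amount, a.id < b.id.
status groups: active:{3,5,12} failed:{1,4,7,8,13} open:{6,9,11} pending:{2,10}
Ordered by (a.id, b.id); first 5.

1 | 4 ; 1 | 8 ; 5 | 12 ; 6 | 11 ; 7 | 8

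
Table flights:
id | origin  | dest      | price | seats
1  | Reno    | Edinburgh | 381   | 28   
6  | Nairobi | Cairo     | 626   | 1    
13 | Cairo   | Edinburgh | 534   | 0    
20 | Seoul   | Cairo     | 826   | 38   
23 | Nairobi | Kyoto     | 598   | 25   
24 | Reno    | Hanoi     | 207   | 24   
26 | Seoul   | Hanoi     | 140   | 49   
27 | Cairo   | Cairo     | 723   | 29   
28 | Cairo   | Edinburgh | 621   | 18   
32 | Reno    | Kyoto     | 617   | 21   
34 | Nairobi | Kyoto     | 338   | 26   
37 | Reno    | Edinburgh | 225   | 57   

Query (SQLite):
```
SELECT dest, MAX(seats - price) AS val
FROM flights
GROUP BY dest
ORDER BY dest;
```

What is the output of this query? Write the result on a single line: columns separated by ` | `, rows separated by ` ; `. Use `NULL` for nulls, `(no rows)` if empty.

Cairo | -625 ; Edinburgh | -168 ; Hanoi | -91 ; Kyoto | -312

For each row compute seats - price.
Group by dest; take MAX of the expression per group.
  Cairo: ids {6, 20, 27} → MAX(seats - price)=-625
  Edinburgh: ids {1, 13, 28, 37} → MAX(seats - price)=-168
  Hanoi: ids {24, 26} → MAX(seats - price)=-91
  Kyoto: ids {23, 32, 34} → MAX(seats - price)=-312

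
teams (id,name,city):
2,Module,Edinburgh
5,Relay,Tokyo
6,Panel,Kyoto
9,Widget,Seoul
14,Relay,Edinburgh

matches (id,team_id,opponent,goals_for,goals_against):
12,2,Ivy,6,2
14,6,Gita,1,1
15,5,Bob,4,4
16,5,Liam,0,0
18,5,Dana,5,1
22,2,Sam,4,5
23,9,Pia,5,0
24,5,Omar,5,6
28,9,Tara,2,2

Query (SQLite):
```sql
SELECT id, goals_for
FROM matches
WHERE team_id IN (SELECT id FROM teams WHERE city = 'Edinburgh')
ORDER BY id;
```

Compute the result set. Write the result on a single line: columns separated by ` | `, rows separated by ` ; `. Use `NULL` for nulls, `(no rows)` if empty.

12 | 6 ; 22 | 4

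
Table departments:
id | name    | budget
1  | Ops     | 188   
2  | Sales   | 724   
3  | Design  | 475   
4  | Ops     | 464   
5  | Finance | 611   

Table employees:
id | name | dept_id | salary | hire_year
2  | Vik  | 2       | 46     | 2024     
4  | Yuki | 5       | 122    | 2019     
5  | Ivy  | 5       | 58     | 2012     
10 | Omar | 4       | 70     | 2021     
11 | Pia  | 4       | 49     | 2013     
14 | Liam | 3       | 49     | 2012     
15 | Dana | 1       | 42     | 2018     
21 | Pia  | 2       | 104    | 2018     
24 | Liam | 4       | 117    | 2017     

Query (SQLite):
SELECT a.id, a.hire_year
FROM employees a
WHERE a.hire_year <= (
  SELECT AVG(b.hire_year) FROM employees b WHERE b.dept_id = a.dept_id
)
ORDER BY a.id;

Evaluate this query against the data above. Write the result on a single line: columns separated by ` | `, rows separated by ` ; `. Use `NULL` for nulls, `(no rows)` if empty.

For each employees row a, compute AVG(hire_year) over rows sharing a.dept_id.
Keep row a if a.hire_year <= that per-group AVG.
  dept_id=1: AVG(hire_year) = 2018.0
  dept_id=2: AVG(hire_year) = 2021.0
  dept_id=3: AVG(hire_year) = 2012.0
  dept_id=4: AVG(hire_year) = 2017.0
  dept_id=5: AVG(hire_year) = 2015.5

5 | 2012 ; 11 | 2013 ; 14 | 2012 ; 15 | 2018 ; 21 | 2018 ; 24 | 2017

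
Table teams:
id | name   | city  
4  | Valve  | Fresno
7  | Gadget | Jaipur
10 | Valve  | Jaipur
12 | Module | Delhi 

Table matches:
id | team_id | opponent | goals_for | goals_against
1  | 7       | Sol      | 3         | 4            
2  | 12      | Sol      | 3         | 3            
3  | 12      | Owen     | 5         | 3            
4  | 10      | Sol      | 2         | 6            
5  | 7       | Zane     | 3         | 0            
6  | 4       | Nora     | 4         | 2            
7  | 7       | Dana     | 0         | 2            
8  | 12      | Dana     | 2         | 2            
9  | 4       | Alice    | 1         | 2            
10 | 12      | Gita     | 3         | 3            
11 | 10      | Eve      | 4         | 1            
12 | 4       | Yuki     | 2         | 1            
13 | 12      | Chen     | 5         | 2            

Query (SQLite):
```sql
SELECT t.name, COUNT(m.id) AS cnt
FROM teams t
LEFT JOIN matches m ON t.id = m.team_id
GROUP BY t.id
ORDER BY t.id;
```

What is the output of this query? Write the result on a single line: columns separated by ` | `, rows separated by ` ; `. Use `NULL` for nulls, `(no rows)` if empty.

Valve | 3 ; Gadget | 3 ; Valve | 2 ; Module | 5

LEFT JOIN keeps every teams row; unmatched ones get NULL for matches columns.
Group by teams.id and compute COUNT(m.id). COUNT(col) of an all-NULL group is 0.
  4: ids {6, 9, 12} → COUNT(m.id)=3
  7: ids {1, 5, 7} → COUNT(m.id)=3
  10: ids {4, 11} → COUNT(m.id)=2
  12: ids {2, 3, 8, 10, 13} → COUNT(m.id)=5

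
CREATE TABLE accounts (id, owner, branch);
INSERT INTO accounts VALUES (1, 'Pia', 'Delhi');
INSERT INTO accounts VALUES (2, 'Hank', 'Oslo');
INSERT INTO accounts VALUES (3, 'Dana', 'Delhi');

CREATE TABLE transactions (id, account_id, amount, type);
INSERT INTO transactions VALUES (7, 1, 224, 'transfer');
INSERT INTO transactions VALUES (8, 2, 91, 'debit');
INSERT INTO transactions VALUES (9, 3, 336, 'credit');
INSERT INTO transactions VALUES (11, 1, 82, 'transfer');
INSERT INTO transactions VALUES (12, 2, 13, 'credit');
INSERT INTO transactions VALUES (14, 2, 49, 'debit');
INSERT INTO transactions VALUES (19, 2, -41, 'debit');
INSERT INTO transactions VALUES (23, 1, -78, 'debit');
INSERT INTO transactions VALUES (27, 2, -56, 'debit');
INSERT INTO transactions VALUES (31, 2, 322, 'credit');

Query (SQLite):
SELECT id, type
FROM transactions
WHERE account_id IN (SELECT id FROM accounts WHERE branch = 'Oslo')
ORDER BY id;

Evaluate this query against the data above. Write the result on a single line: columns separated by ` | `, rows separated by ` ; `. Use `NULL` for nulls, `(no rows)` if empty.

Inner query: accounts.id where branch = 'Oslo'.
Outer: keep transactions rows whose account_id is in that set.
Inner query → {2}

8 | debit ; 12 | credit ; 14 | debit ; 19 | debit ; 27 | debit ; 31 | credit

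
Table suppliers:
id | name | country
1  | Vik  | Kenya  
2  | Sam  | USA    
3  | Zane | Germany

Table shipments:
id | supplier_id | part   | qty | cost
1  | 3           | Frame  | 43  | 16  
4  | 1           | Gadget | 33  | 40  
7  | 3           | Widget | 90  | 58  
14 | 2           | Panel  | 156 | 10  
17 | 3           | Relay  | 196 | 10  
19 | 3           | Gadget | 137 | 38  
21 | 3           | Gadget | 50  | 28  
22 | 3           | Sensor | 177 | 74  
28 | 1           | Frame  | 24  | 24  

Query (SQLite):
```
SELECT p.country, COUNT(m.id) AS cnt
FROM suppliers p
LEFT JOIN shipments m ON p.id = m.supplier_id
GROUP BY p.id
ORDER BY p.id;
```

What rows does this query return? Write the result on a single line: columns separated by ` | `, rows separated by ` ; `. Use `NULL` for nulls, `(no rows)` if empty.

Kenya | 2 ; USA | 1 ; Germany | 6

LEFT JOIN keeps every suppliers row; unmatched ones get NULL for shipments columns.
Group by suppliers.id and compute COUNT(m.id). COUNT(col) of an all-NULL group is 0.
  1: ids {4, 28} → COUNT(m.id)=2
  2: ids {14} → COUNT(m.id)=1
  3: ids {1, 7, 17, 19, 21, 22} → COUNT(m.id)=6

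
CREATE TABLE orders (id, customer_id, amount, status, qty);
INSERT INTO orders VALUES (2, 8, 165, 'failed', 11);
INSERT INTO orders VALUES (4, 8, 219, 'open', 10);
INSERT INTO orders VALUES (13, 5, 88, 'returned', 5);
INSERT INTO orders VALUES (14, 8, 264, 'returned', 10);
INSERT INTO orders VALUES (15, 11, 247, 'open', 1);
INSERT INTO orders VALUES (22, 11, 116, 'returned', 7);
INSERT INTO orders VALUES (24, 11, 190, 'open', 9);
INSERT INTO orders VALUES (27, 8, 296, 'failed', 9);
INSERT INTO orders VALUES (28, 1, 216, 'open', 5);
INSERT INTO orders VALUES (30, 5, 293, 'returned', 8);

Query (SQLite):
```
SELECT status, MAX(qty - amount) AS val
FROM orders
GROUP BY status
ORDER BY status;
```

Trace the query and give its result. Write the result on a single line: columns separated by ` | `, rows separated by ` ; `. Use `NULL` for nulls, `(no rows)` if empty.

failed | -154 ; open | -181 ; returned | -83

For each row compute qty - amount.
Group by status; take MAX of the expression per group.
  failed: ids {2, 27} → MAX(qty - amount)=-154
  open: ids {4, 15, 24, 28} → MAX(qty - amount)=-181
  returned: ids {13, 14, 22, 30} → MAX(qty - amount)=-83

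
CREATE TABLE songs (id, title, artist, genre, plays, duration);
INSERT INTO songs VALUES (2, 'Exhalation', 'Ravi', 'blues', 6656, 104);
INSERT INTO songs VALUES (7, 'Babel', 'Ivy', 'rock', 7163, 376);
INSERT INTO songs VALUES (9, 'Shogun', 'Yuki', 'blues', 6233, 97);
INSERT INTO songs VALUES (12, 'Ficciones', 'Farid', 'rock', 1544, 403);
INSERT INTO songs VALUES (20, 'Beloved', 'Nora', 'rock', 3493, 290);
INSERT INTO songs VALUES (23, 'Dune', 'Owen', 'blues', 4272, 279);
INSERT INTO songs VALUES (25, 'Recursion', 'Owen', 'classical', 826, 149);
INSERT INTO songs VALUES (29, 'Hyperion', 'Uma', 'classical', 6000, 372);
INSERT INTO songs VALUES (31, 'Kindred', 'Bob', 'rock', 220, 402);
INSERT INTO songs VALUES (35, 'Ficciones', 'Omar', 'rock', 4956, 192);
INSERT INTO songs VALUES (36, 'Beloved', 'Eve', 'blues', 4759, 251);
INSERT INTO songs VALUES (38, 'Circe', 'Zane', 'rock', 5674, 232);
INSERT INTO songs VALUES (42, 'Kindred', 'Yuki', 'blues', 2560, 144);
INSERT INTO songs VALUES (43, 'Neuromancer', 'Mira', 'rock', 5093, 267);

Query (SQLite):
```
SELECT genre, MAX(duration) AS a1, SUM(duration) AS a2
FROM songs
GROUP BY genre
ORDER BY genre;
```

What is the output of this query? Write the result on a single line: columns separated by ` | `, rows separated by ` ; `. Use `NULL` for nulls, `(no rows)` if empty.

blues | 279 | 875 ; classical | 372 | 521 ; rock | 403 | 2162

Group songs by genre.
Per group compute: MAX(duration), SUM(duration).
  blues: ids {2, 9, 23, 36, 42} → MAX(duration)=279, SUM(duration)=875
  classical: ids {25, 29} → MAX(duration)=372, SUM(duration)=521
  rock: ids {7, 12, 20, 31, 35, 38, 43} → MAX(duration)=403, SUM(duration)=2162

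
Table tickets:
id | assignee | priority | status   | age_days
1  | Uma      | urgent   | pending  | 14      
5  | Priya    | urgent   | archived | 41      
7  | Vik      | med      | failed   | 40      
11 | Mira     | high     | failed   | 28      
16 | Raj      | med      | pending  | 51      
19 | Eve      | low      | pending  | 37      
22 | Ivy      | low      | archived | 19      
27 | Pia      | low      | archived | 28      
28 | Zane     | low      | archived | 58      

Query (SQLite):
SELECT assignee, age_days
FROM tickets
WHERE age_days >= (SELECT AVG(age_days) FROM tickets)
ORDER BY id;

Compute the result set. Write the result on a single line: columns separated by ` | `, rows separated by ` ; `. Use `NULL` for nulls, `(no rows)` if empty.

Scalar subquery: AVG(age_days) over all tickets rows = 35.111111 (≈; comparison uses full precision).
Keep rows where age_days >= that value.

Priya | 41 ; Vik | 40 ; Raj | 51 ; Eve | 37 ; Zane | 58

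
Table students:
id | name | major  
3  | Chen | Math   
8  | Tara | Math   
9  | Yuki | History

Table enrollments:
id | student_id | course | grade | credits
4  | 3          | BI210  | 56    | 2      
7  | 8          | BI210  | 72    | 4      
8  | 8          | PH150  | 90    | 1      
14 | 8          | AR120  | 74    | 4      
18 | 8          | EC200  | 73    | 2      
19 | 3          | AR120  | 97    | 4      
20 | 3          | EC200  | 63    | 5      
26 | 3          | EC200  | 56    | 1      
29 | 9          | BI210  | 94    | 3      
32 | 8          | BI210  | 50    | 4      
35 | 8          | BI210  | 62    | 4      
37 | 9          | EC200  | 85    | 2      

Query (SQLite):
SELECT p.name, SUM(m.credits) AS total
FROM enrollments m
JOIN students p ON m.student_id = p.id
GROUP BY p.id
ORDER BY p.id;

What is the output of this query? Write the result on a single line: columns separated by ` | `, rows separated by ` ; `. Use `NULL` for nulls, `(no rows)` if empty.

Join each enrollments row to its students via student_id.
Group joined rows by students.id; compute SUM(m.credits) per group.
  3: ids {4, 19, 20, 26} → SUM(m.credits)=12
  8: ids {7, 8, 14, 18, 32, 35} → SUM(m.credits)=19
  9: ids {29, 37} → SUM(m.credits)=5

Chen | 12 ; Tara | 19 ; Yuki | 5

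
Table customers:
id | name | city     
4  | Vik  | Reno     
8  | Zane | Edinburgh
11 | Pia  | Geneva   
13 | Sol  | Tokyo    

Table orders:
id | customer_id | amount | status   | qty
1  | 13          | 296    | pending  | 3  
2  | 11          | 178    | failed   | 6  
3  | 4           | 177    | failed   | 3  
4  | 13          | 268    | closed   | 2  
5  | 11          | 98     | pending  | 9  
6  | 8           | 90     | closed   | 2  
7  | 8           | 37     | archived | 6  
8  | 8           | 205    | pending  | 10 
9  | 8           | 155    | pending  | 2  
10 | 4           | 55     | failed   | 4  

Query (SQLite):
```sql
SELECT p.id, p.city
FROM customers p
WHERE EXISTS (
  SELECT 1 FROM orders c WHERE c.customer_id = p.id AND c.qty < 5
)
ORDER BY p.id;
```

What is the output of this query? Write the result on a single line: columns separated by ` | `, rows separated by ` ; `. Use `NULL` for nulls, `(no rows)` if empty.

4 | Reno ; 8 | Edinburgh ; 13 | Tokyo

For each customers row, check whether any orders with matching customer_id has qty < 5.
Keep rows where that is true.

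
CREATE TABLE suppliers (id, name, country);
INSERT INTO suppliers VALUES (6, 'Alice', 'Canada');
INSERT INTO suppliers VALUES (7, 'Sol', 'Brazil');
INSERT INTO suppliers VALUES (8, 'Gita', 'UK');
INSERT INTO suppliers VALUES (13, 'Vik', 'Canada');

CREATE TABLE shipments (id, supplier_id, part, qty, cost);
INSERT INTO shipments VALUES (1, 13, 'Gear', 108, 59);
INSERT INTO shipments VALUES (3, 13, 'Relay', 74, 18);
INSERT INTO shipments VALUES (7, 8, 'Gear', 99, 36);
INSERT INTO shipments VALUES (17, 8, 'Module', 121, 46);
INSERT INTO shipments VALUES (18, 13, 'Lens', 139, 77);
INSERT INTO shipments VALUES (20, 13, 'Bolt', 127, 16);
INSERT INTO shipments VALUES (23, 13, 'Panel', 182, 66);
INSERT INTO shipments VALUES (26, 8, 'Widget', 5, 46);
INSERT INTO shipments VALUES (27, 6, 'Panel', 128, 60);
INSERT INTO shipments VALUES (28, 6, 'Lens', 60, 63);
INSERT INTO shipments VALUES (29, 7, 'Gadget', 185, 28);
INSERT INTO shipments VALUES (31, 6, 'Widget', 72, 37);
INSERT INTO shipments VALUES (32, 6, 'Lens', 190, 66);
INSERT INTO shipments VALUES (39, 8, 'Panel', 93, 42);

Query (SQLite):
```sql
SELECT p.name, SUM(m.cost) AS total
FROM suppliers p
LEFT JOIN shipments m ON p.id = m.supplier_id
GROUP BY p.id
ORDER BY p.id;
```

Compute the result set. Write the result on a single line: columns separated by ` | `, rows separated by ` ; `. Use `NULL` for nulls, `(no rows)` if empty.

LEFT JOIN keeps every suppliers row; unmatched ones get NULL for shipments columns.
Group by suppliers.id and compute SUM(m.cost). SUM over an all-NULL group is NULL.
  6: ids {27, 28, 31, 32} → SUM(m.cost)=226
  7: ids {29} → SUM(m.cost)=28
  8: ids {7, 17, 26, 39} → SUM(m.cost)=170
  13: ids {1, 3, 18, 20, 23} → SUM(m.cost)=236

Alice | 226 ; Sol | 28 ; Gita | 170 ; Vik | 236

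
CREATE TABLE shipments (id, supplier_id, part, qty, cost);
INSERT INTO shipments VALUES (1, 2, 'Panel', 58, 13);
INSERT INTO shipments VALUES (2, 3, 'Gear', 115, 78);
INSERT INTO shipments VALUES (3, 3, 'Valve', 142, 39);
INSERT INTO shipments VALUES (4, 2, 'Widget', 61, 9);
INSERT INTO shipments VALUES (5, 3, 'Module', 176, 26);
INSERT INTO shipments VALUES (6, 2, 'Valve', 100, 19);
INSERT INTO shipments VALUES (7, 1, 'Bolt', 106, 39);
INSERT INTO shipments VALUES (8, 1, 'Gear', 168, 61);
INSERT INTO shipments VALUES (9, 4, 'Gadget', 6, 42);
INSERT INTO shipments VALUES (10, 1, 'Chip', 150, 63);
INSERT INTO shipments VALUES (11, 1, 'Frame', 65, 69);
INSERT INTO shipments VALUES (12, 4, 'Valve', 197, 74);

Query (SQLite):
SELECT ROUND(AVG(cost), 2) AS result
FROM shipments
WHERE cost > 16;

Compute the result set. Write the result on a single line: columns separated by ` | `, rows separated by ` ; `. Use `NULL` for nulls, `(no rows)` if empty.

51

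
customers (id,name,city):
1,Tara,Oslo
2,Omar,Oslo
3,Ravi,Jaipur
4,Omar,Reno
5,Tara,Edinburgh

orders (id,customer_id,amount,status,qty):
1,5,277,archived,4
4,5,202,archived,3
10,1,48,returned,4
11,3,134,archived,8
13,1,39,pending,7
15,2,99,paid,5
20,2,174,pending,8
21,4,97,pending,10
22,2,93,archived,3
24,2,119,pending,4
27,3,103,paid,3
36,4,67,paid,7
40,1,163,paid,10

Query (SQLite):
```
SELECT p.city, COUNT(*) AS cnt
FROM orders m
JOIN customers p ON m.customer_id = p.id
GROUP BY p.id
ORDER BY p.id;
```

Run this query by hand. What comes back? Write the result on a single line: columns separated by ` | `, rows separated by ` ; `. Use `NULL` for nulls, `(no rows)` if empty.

Join each orders row to its customers via customer_id.
Group joined rows by customers.id; compute COUNT(*) per group.
  1: ids {10, 13, 40} → COUNT(*)=3
  2: ids {15, 20, 22, 24} → COUNT(*)=4
  3: ids {11, 27} → COUNT(*)=2
  4: ids {21, 36} → COUNT(*)=2
  5: ids {1, 4} → COUNT(*)=2

Oslo | 3 ; Oslo | 4 ; Jaipur | 2 ; Reno | 2 ; Edinburgh | 2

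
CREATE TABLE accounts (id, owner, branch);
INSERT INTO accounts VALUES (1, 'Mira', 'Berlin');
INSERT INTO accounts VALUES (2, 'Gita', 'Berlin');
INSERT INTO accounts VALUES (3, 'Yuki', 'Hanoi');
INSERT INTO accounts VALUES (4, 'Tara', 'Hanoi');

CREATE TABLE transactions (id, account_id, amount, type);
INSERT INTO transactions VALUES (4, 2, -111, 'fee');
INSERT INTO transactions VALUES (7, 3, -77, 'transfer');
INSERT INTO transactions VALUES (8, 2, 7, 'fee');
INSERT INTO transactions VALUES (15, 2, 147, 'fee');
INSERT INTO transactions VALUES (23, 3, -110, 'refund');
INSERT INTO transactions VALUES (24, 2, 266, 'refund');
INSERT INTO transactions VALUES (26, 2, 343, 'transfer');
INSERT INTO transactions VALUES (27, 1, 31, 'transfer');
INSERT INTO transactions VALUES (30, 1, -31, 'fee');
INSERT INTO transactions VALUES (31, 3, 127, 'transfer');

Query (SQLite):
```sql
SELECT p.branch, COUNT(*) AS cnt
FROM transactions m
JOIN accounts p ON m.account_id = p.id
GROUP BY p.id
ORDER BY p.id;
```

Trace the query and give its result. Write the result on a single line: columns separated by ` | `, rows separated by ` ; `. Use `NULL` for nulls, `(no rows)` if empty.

Join each transactions row to its accounts via account_id.
Group joined rows by accounts.id; compute COUNT(*) per group.
  1: ids {27, 30} → COUNT(*)=2
  2: ids {4, 8, 15, 24, 26} → COUNT(*)=5
  3: ids {7, 23, 31} → COUNT(*)=3

Berlin | 2 ; Berlin | 5 ; Hanoi | 3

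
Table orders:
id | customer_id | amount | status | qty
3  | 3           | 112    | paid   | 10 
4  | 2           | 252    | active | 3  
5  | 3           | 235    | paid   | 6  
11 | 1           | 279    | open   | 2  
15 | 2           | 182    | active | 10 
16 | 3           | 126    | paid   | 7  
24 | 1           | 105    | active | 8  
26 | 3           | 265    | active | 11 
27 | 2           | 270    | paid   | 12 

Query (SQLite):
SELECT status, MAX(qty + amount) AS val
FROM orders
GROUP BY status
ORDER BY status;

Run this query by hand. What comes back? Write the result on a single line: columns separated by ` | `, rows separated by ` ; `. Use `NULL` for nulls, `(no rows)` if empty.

active | 276 ; open | 281 ; paid | 282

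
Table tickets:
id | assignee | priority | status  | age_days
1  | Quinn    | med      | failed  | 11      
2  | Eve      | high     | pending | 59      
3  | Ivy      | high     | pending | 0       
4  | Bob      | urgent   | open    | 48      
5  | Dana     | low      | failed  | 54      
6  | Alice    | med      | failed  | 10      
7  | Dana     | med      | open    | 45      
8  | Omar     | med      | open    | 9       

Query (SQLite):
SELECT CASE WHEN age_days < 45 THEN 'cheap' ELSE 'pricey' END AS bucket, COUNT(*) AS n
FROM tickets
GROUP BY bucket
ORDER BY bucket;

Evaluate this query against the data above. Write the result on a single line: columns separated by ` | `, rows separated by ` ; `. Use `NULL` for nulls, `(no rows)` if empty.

Bucket rows by age_days < 45 → 'cheap' else 'pricey'; count each bucket.

cheap | 4 ; pricey | 4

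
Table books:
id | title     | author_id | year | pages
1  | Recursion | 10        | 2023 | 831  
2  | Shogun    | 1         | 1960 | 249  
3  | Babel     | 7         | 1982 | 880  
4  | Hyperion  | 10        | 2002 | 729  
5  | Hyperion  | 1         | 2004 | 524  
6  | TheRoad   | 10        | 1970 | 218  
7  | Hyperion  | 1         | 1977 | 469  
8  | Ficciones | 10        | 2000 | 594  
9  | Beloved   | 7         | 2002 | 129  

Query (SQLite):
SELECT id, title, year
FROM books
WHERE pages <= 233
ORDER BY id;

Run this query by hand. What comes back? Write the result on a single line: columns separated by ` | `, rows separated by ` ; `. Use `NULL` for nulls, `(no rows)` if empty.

6 | TheRoad | 1970 ; 9 | Beloved | 2002

pages <= 233: ids {6, 9}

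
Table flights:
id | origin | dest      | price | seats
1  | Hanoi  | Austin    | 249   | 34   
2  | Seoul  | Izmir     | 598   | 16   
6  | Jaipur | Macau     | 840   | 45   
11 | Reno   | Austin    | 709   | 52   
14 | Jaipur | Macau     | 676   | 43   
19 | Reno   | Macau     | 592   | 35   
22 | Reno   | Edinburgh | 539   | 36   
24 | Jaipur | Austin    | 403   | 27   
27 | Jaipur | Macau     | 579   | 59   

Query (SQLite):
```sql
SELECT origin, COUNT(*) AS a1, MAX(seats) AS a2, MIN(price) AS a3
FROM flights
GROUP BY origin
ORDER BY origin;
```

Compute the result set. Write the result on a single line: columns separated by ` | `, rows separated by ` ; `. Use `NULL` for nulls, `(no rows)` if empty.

Group flights by origin.
Per group compute: COUNT(*), MAX(seats), MIN(price).
  Hanoi: ids {1} → COUNT(*)=1, MAX(seats)=34, MIN(price)=249
  Jaipur: ids {6, 14, 24, 27} → COUNT(*)=4, MAX(seats)=59, MIN(price)=403
  Reno: ids {11, 19, 22} → COUNT(*)=3, MAX(seats)=52, MIN(price)=539
  Seoul: ids {2} → COUNT(*)=1, MAX(seats)=16, MIN(price)=598

Hanoi | 1 | 34 | 249 ; Jaipur | 4 | 59 | 403 ; Reno | 3 | 52 | 539 ; Seoul | 1 | 16 | 598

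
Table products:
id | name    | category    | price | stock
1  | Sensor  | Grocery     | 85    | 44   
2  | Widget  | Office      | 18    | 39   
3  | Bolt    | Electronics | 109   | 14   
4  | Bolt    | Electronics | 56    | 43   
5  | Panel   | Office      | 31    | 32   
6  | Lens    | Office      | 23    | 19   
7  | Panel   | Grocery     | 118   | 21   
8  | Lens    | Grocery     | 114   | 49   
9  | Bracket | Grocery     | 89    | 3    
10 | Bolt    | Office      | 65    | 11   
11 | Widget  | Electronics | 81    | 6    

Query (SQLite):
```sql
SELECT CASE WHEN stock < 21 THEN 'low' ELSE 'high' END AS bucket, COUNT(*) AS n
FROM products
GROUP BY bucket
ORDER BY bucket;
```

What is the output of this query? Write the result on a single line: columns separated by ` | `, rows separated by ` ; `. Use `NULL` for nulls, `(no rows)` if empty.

high | 6 ; low | 5

Bucket rows by stock < 21 → 'low' else 'high'; count each bucket.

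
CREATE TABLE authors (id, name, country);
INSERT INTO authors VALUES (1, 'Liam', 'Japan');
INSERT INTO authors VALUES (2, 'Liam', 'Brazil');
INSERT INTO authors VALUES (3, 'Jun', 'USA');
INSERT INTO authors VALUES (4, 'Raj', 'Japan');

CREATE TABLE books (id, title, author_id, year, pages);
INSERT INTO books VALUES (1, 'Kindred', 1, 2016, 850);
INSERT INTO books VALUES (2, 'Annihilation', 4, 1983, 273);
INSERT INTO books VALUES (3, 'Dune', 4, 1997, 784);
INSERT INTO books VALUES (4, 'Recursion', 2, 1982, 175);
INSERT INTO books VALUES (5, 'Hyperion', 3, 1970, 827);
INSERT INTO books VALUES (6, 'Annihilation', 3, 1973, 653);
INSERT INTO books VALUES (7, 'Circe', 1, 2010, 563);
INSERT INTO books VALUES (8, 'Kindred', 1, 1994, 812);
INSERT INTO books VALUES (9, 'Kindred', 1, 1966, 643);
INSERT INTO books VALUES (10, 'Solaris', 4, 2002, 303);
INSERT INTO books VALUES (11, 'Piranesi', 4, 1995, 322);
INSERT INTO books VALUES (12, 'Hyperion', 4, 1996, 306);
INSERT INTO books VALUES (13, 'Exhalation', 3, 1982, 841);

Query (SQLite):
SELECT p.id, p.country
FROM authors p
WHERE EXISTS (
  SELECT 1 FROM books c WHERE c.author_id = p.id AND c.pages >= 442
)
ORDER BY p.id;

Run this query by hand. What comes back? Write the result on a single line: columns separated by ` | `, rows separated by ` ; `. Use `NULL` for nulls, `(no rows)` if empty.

1 | Japan ; 3 | USA ; 4 | Japan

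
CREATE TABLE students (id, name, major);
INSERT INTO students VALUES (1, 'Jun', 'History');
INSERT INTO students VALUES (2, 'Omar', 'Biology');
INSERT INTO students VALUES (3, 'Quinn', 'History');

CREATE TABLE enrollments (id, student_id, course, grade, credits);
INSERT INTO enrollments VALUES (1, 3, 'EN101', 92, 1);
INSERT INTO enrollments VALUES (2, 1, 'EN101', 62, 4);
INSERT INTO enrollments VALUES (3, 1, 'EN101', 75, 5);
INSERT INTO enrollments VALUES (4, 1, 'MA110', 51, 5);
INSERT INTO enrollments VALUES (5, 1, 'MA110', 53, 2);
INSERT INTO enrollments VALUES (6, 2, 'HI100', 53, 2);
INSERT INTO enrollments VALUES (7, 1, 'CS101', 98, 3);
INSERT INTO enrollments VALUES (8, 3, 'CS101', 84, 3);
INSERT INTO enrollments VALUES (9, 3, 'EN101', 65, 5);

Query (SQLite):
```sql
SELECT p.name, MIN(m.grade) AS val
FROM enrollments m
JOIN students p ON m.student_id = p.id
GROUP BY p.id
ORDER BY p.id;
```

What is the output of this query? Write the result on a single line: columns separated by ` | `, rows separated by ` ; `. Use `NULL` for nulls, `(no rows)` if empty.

Join each enrollments row to its students via student_id.
Group joined rows by students.id; compute MIN(m.grade) per group.
  1: ids {2, 3, 4, 5, 7} → MIN(m.grade)=51
  2: ids {6} → MIN(m.grade)=53
  3: ids {1, 8, 9} → MIN(m.grade)=65

Jun | 51 ; Omar | 53 ; Quinn | 65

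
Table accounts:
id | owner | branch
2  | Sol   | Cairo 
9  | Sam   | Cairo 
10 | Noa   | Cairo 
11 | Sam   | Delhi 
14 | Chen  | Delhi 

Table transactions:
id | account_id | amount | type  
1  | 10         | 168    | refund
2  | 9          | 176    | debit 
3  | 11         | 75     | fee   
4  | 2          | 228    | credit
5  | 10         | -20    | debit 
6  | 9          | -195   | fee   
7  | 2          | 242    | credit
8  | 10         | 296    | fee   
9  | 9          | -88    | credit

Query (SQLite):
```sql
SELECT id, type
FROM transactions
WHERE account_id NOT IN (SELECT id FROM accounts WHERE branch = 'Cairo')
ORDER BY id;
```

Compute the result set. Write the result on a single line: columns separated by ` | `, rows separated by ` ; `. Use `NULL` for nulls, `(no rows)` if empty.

3 | fee

Inner query: accounts.id where branch = 'Cairo'.
Outer: keep transactions rows whose account_id is not in that set.
Inner query → {2, 9, 10}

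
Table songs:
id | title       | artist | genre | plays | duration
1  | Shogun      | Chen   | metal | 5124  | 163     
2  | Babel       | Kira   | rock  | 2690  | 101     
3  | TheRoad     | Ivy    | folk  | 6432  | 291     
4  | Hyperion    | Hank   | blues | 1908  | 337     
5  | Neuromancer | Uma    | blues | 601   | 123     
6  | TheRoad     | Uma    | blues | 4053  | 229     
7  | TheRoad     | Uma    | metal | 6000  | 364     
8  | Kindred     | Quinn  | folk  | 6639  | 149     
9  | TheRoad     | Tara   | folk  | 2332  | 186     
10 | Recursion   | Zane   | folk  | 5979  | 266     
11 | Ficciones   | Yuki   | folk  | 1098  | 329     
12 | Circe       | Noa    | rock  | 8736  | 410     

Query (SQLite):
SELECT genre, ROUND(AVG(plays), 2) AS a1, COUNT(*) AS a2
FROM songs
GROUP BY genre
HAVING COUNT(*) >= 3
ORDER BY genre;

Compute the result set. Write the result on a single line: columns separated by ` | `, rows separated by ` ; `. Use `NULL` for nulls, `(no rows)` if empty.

blues | 2187.33 | 3 ; folk | 4496 | 5

Group songs by genre.
Per group compute: ROUND(AVG(plays), 2), COUNT(*).
HAVING: drop groups with fewer than 3 rows.
  blues: ids {4, 5, 6} → ROUND(AVG(plays), 2)=2187.33, COUNT(*)=3
  folk: ids {3, 8, 9, 10, 11} → ROUND(AVG(plays), 2)=4496, COUNT(*)=5
  metal: ids {1, 7} → ROUND(AVG(plays), 2)=5562, COUNT(*)=2
  rock: ids {2, 12} → ROUND(AVG(plays), 2)=5713, COUNT(*)=2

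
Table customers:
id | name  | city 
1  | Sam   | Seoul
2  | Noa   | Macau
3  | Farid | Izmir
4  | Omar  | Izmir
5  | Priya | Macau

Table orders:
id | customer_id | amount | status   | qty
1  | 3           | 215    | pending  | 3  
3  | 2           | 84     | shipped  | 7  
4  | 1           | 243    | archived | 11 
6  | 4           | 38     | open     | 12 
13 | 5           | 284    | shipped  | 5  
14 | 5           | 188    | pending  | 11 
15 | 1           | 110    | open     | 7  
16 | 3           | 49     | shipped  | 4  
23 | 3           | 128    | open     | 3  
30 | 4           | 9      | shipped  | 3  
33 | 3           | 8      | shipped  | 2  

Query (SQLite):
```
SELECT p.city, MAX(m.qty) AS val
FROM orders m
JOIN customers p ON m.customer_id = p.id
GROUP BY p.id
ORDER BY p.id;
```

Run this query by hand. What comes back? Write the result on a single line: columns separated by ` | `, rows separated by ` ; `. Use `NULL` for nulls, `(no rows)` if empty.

Join each orders row to its customers via customer_id.
Group joined rows by customers.id; compute MAX(m.qty) per group.
  1: ids {4, 15} → MAX(m.qty)=11
  2: ids {3} → MAX(m.qty)=7
  3: ids {1, 16, 23, 33} → MAX(m.qty)=4
  4: ids {6, 30} → MAX(m.qty)=12
  5: ids {13, 14} → MAX(m.qty)=11

Seoul | 11 ; Macau | 7 ; Izmir | 4 ; Izmir | 12 ; Macau | 11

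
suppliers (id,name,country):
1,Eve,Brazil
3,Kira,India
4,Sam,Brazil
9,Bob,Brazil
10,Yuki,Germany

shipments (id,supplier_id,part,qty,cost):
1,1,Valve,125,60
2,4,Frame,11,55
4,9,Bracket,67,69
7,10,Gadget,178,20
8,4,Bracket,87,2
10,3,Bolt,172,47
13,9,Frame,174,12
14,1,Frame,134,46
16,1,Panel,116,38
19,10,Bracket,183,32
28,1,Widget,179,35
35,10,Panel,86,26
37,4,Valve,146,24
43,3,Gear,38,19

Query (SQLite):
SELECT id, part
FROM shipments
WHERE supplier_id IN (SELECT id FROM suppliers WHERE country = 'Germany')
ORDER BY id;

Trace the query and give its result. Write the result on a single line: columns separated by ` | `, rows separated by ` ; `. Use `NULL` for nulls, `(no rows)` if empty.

Inner query: suppliers.id where country = 'Germany'.
Outer: keep shipments rows whose supplier_id is in that set.
Inner query → {10}

7 | Gadget ; 19 | Bracket ; 35 | Panel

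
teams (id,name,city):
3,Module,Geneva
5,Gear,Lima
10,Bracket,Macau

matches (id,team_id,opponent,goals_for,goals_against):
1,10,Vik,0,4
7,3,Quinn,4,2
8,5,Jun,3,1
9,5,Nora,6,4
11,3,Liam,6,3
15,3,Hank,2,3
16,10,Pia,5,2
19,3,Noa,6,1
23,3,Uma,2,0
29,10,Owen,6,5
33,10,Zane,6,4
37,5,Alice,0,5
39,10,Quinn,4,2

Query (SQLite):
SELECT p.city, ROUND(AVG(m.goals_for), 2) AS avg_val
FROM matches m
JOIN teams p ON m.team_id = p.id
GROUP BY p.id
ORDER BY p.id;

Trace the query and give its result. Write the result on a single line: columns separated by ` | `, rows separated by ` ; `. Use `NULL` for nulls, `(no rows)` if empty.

Geneva | 4 ; Lima | 3 ; Macau | 4.2

Join each matches row to its teams via team_id.
Group joined rows by teams.id; compute ROUND(AVG(m.goals_for), 2) per group.
  3: ids {7, 11, 15, 19, 23} → ROUND(AVG(m.goals_for), 2)=4
  5: ids {8, 9, 37} → ROUND(AVG(m.goals_for), 2)=3
  10: ids {1, 16, 29, 33, 39} → ROUND(AVG(m.goals_for), 2)=4.2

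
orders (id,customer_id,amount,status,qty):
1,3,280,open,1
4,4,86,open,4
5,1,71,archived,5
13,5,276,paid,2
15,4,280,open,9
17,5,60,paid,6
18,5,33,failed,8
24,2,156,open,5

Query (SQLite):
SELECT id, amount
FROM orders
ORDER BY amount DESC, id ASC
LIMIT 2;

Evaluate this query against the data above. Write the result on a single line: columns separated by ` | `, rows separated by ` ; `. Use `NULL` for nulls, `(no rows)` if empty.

Sort by amount desc, tiebreak id asc: (280, id=1), (280, id=15), (276, id=13), (156, id=24), (86, id=4) …. Take first 2.

1 | 280 ; 15 | 280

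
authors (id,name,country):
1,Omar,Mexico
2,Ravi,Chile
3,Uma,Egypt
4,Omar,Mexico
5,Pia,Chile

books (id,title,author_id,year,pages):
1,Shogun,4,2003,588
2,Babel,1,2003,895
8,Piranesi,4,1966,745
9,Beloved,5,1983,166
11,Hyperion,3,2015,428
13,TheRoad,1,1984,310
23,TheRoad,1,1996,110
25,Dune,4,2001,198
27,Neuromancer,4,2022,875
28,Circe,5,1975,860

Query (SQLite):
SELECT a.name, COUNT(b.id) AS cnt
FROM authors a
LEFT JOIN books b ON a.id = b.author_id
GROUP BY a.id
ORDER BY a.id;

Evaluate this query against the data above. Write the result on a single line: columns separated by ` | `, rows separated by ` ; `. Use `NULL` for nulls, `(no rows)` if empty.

Omar | 3 ; Ravi | 0 ; Uma | 1 ; Omar | 4 ; Pia | 2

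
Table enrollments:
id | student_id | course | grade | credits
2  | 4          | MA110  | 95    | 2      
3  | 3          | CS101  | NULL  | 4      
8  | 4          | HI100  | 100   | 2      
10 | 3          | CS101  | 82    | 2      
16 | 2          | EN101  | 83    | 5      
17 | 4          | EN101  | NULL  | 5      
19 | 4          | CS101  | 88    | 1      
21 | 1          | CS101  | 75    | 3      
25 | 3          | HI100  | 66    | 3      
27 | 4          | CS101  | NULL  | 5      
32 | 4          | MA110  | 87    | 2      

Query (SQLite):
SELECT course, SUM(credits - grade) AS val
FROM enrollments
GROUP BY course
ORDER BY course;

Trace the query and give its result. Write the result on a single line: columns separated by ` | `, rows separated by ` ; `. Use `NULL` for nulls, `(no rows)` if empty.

CS101 | -239 ; EN101 | -78 ; HI100 | -161 ; MA110 | -178

For each row compute credits - grade.
Group by course; take SUM of the expression per group.
  CS101: ids {3, 10, 19, 21, 27} → SUM(credits - grade)=-239
  EN101: ids {16, 17} → SUM(credits - grade)=-78
  HI100: ids {8, 25} → SUM(credits - grade)=-161
  MA110: ids {2, 32} → SUM(credits - grade)=-178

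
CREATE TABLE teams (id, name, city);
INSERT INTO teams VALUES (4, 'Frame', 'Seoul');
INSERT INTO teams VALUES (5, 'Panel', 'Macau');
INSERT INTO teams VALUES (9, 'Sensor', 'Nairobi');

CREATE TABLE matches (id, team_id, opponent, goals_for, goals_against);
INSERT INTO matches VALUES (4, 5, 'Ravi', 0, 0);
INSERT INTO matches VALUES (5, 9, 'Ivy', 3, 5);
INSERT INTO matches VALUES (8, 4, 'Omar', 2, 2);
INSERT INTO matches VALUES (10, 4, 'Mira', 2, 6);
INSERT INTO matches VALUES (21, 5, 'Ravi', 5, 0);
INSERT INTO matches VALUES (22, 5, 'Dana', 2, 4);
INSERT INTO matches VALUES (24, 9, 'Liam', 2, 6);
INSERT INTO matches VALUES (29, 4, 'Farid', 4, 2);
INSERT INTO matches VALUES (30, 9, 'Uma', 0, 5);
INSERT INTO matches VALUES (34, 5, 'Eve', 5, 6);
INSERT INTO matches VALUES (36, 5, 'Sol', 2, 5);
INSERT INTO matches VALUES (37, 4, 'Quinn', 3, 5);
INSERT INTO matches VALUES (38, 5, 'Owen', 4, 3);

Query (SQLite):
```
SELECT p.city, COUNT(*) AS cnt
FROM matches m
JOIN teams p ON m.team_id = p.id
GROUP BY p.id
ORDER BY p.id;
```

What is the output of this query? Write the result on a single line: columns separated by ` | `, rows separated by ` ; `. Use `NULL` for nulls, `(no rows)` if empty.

Join each matches row to its teams via team_id.
Group joined rows by teams.id; compute COUNT(*) per group.
  4: ids {8, 10, 29, 37} → COUNT(*)=4
  5: ids {4, 21, 22, 34, 36, 38} → COUNT(*)=6
  9: ids {5, 24, 30} → COUNT(*)=3

Seoul | 4 ; Macau | 6 ; Nairobi | 3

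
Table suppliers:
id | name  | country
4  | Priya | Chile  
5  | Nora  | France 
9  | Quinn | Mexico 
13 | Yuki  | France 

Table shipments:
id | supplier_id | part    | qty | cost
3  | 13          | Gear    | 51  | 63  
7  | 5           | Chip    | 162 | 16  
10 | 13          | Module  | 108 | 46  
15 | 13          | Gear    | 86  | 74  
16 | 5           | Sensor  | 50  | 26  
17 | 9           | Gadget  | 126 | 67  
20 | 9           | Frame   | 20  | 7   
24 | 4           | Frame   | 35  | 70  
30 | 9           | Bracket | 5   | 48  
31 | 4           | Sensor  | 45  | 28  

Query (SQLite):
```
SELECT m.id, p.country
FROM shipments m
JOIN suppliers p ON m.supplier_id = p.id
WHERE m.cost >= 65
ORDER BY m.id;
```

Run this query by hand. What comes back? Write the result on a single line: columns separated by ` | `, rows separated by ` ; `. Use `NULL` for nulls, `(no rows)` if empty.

15 | France ; 17 | Mexico ; 24 | Chile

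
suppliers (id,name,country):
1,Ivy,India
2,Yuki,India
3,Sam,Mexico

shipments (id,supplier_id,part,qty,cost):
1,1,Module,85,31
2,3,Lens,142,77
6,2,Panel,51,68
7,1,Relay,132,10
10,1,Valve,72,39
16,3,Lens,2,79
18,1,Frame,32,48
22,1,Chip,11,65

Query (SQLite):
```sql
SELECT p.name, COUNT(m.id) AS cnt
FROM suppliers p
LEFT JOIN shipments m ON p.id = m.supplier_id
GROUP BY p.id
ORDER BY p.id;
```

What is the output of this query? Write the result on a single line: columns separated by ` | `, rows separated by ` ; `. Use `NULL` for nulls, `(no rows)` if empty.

Ivy | 5 ; Yuki | 1 ; Sam | 2

LEFT JOIN keeps every suppliers row; unmatched ones get NULL for shipments columns.
Group by suppliers.id and compute COUNT(m.id). COUNT(col) of an all-NULL group is 0.
  1: ids {1, 7, 10, 18, 22} → COUNT(m.id)=5
  2: ids {6} → COUNT(m.id)=1
  3: ids {2, 16} → COUNT(m.id)=2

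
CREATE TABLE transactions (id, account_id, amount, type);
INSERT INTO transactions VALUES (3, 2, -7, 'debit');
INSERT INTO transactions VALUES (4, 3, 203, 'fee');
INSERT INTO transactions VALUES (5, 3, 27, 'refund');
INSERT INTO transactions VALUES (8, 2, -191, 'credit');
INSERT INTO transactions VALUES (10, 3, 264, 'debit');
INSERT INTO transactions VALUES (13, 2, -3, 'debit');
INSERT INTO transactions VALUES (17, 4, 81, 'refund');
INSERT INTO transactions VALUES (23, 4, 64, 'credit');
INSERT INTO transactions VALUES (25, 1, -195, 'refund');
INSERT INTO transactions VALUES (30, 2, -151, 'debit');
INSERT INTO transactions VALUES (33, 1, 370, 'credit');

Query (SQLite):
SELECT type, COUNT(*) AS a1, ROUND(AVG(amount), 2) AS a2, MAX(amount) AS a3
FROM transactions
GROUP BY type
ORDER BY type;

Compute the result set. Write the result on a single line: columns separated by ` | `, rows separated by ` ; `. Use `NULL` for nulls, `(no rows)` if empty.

credit | 3 | 81 | 370 ; debit | 4 | 25.75 | 264 ; fee | 1 | 203 | 203 ; refund | 3 | -29 | 81

Group transactions by type.
Per group compute: COUNT(*), ROUND(AVG(amount), 2), MAX(amount).
  credit: ids {8, 23, 33} → COUNT(*)=3, ROUND(AVG(amount), 2)=81, MAX(amount)=370
  debit: ids {3, 10, 13, 30} → COUNT(*)=4, ROUND(AVG(amount), 2)=25.75, MAX(amount)=264
  fee: ids {4} → COUNT(*)=1, ROUND(AVG(amount), 2)=203, MAX(amount)=203
  refund: ids {5, 17, 25} → COUNT(*)=3, ROUND(AVG(amount), 2)=-29, MAX(amount)=81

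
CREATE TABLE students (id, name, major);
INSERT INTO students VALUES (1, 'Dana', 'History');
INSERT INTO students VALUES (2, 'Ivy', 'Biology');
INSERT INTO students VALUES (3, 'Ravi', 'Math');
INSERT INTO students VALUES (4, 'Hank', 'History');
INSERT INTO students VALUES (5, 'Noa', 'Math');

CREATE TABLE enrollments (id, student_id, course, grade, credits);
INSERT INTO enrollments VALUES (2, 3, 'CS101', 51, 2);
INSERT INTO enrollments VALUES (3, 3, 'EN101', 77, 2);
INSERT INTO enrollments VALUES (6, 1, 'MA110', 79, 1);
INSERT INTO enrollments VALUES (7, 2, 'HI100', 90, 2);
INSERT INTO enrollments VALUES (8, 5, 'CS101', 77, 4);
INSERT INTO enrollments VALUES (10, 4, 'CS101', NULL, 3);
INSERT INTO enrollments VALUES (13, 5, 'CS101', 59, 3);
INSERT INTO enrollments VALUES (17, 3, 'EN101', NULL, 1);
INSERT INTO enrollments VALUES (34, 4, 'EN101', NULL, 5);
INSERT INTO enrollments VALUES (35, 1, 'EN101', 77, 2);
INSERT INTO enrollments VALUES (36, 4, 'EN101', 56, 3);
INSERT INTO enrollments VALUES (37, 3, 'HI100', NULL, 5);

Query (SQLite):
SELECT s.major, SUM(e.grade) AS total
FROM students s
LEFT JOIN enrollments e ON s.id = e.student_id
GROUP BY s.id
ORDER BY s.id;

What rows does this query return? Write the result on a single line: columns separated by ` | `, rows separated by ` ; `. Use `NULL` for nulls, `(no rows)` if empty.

LEFT JOIN keeps every students row; unmatched ones get NULL for enrollments columns.
Group by students.id and compute SUM(e.grade). SUM over an all-NULL group is NULL.
  1: ids {6, 35} → SUM(e.grade)=156
  2: ids {7} → SUM(e.grade)=90
  3: ids {2, 3, 17, 37} → SUM(e.grade)=128
  4: ids {10, 34, 36} → SUM(e.grade)=56
  5: ids {8, 13} → SUM(e.grade)=136

History | 156 ; Biology | 90 ; Math | 128 ; History | 56 ; Math | 136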